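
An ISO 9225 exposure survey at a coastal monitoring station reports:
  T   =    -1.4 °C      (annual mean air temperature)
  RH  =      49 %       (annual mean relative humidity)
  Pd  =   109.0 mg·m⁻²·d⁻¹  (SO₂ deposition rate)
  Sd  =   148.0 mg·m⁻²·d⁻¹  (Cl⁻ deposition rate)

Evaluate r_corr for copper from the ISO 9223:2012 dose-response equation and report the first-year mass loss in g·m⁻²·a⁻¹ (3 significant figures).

r_corr = 2.62 g·m⁻²·a⁻¹

copper: T≤10 °C ⇒ hinge +0.126·(-1.4−10) = -1.4364
  Pd branch = 0.0053·Pd^0.26·e^(0.059·RH+f) = 0.07687 μm/a
  Sd branch = 0.01025·Sd^0.27·e^(0.036·RH+0.049·T) = 0.2153 μm/a
  sum: 0.07687 + 0.2153 → r_corr = 0.2921 μm/a
Convert to mass loss: 0.2921 μm/a × 8.96 g/cm³ = 2.618 g·m⁻²·a⁻¹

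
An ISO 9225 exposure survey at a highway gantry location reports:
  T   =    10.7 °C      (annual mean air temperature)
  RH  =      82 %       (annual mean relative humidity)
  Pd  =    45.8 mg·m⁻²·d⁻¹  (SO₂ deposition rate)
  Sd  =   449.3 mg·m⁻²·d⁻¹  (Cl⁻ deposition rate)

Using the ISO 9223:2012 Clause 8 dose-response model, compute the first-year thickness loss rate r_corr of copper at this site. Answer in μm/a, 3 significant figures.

r_corr = 3.43 μm/a

copper: temperature factor f = -0.080·(0.7) = -0.0560
  Pd branch = 0.0053·Pd^0.26·e^(0.059·RH+f) = 1.71 μm/a
  Cl⁻ term: 0.01025·449.3^0.27·exp(0.036·82+0.049·10.7) = 1.724
  r_corr = 1.71 + 1.724 = 3.434 μm/a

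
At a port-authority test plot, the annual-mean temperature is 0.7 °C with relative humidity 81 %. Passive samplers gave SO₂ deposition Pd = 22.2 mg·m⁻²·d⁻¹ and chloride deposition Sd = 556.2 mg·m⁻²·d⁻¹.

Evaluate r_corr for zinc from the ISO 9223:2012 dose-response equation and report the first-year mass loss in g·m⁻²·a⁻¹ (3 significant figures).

zinc: f(T) = +0.038·(T−10) [T≤10 °C] = -0.3534
  SO₂ term: 0.0129·22.2^0.44·exp(0.046·81-0.3534) = 1.471
  Cl⁻ term: 0.0175·556.2^0.57·exp(0.008·81+0.085·0.7) = 1.303
  sum: 1.471 + 1.303 → r_corr = 2.775 μm/a
Convert to mass loss: 2.775 μm/a × 7.14 g/cm³ = 19.81 g·m⁻²·a⁻¹

r_corr = 19.8 g·m⁻²·a⁻¹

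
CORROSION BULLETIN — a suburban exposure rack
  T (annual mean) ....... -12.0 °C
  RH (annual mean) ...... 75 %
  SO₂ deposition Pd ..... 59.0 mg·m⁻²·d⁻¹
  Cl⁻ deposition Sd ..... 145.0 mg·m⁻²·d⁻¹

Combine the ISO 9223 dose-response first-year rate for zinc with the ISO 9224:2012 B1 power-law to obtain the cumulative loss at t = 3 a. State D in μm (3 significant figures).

D(3) = 3.07 μm

zinc: T≤10 °C ⇒ hinge +0.038·(-12.0−10) = -0.8360
  SO₂ term: 0.0129·59.0^0.44·exp(0.046·75-0.8360) = 1.059
  Sd branch = 0.0175·Sd^0.57·e^(0.008·RH+0.085·T) = 0.1962 μm/a
  r_corr = 1.059 + 0.1962 = 1.255 μm/a
Power-law: D(3) = r_corr · 3^0.813
  D(3) = 1.255 × 3^0.813 = 1.255 × 2.443 = 3.067 μm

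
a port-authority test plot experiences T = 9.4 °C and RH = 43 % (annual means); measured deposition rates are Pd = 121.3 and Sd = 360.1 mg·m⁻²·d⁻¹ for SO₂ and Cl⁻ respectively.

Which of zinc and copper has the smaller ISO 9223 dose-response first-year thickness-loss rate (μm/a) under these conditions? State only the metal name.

zinc: T≤10 °C ⇒ hinge +0.038·(9.4−10) = -0.0228
  sulphur-dioxide contribution → 0.7527 μm/a
  chloride contribution → 1.573 μm/a
  ⇒ r_corr(zinc) = 2.325 μm/a
copper: T≤10 °C ⇒ hinge +0.126·(9.4−10) = -0.0756
  sulphur-dioxide contribution → 0.2163 μm/a
  chloride contribution → 0.3744 μm/a
  total first-year rate 0.5907 μm/a
Ordering by μm/a: zinc (2.33) > copper (0.591)

copper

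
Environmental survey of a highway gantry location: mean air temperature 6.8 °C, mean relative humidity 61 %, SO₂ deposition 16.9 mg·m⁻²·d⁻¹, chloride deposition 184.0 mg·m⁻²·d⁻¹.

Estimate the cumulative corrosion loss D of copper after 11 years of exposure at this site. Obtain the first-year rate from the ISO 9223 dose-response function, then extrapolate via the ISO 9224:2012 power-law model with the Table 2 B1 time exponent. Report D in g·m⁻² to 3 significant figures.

copper: temperature factor f = +0.126·(-3.2) = -0.4032
  sulphur-dioxide contribution → 0.2701 μm/a
  chloride contribution → 0.5256 μm/a
  ⇒ r_corr(copper) = 0.7956 μm/a
Long-term exponent b (ISO 9224 Table 2, B1) = 0.667
  D(11) = 0.7956 × 11^0.667 = 0.7956 × 4.95 = 3.938 μm
  Mass loss = 3.938 μm × 8.96 g/cm³ = 35.29 g·m⁻²

D(11) = 35.3 g·m⁻²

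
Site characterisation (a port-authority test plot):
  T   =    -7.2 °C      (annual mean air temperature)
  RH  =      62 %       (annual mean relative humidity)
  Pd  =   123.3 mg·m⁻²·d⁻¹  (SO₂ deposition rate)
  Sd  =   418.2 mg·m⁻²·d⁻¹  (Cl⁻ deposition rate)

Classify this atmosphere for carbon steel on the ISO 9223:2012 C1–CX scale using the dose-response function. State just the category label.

C3

carbon steel: T≤10 °C ⇒ hinge +0.150·(-7.2−10) = -2.5800
  SO₂ term: 1.77·123.3^0.52·exp(0.02·62-2.5800) = 5.667
  Sd branch = 0.102·Sd^0.62·e^(0.033·RH+0.04·T) = 24.97 μm/a
  r_corr = 5.667 + 24.97 = 30.63 μm/a
30.6 μm/a falls in (25, 50] for carbon steel → category C3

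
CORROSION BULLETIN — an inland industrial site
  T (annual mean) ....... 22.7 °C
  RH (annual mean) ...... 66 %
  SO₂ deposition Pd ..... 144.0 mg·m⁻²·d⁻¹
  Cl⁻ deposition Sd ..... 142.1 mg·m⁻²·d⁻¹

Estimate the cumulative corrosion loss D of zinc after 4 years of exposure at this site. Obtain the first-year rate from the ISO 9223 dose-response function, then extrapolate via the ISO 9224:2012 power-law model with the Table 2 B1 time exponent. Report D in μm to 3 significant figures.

zinc: T>10 °C ⇒ hinge -0.071·(22.7−10) = -0.9017
  SO₂ term: 0.0129·144.0^0.44·exp(0.046·66-0.9017) = 0.9709
  Cl⁻ term: 0.0175·142.1^0.57·exp(0.008·66+0.085·22.7) = 3.446
  sum: 0.9709 + 3.446 → r_corr = 4.417 μm/a
Power-law: D(4) = r_corr · 4^0.813
  D(4) = 4.417 × 4^0.813 = 4.417 × 3.087 = 13.63 μm

D(4) = 13.6 μm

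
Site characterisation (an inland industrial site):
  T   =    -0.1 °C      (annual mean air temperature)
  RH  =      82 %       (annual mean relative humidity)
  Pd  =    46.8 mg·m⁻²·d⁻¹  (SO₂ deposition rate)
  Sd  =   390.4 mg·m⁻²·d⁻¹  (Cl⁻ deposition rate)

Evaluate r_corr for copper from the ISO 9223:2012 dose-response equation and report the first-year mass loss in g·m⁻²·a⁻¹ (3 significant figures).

r_corr = 13.3 g·m⁻²·a⁻¹

copper: T≤10 °C ⇒ hinge +0.126·(-0.1−10) = -1.2726
  Pd branch = 0.0053·Pd^0.26·e^(0.059·RH+f) = 0.5093 μm/a
  Sd branch = 0.01025·Sd^0.27·e^(0.036·RH+0.049·T) = 0.978 μm/a
  r_corr = 0.5093 + 0.978 = 1.487 μm/a
Convert to mass loss: 1.487 μm/a × 8.96 g/cm³ = 13.33 g·m⁻²·a⁻¹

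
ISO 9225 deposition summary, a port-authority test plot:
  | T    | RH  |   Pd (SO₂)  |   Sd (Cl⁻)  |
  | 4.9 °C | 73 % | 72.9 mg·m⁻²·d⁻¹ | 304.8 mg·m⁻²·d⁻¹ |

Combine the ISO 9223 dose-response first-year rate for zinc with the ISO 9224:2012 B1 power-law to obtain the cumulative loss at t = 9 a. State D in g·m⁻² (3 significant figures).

zinc: temperature factor f = +0.038·(-5.1) = -0.1938
  sulphur-dioxide contribution → 2.016 μm/a
  chloride contribution → 1.24 μm/a
  ⇒ r_corr(zinc) = 3.256 μm/a
ISO 9224: D(t) = r_corr · t^b with b = 0.813 (zinc, B1)
  D(9) = 3.256 × 9^0.813 = 3.256 × 5.968 = 19.43 μm
  Mass loss = 19.43 μm × 7.14 g/cm³ = 138.7 g·m⁻²

D(9) = 139 g·m⁻²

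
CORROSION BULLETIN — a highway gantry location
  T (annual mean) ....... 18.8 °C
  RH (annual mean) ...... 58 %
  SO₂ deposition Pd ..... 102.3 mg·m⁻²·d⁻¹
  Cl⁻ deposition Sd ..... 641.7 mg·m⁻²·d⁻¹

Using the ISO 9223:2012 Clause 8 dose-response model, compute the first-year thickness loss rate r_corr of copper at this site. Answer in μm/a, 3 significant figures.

r_corr = 1.46 μm/a

copper: T>10 °C ⇒ hinge -0.080·(18.8−10) = -0.7040
  sulphur-dioxide contribution → 0.2675 μm/a
  chloride contribution → 1.19 μm/a
  total first-year rate 1.458 μm/a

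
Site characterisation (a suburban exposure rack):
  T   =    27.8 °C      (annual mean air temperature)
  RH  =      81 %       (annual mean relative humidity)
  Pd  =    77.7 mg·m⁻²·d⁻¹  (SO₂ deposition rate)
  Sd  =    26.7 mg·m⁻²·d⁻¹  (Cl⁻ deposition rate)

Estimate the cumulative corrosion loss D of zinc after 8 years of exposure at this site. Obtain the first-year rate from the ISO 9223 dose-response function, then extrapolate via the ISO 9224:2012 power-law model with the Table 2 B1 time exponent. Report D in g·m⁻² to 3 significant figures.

zinc: T>10 °C ⇒ hinge -0.071·(27.8−10) = -1.2638
  sulphur-dioxide contribution → 1.027 μm/a
  chloride contribution → 2.311 μm/a
  total first-year rate 3.338 μm/a
ISO 9224: D(t) = r_corr · t^b with b = 0.813 (zinc, B1)
  D(8) = 3.338 × 8^0.813 = 3.338 × 5.423 = 18.1 μm
  Mass loss = 18.1 μm × 7.14 g/cm³ = 129.3 g·m⁻²

D(8) = 129 g·m⁻²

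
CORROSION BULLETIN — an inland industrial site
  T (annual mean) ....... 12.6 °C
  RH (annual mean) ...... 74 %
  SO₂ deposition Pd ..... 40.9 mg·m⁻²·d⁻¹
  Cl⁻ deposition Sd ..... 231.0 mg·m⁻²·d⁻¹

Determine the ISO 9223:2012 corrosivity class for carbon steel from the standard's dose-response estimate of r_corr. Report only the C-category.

C5

carbon steel: temperature factor f = -0.054·(2.6) = -0.1404
  Pd branch = 1.77·Pd^0.52·e^(0.02·RH+f) = 46.54 μm/a
  Cl⁻ term: 0.102·231.0^0.62·exp(0.033·74+0.04·12.6) = 56.69
  sum: 46.54 + 56.69 → r_corr = 103.2 μm/a
Category bounds: 80…200 μm/a bracket r_corr ⇒ C5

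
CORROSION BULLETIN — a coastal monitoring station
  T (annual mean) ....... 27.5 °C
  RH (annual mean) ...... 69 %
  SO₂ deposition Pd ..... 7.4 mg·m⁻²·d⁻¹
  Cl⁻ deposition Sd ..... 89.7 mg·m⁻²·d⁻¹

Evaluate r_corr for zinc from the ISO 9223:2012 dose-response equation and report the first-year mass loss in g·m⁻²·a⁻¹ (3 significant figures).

zinc: f(T) = -0.071·(T−10) [T>10 °C] = -1.2425
  SO₂ term: 0.0129·7.4^0.44·exp(0.046·69-1.2425) = 0.2147
  Cl⁻ term: 0.0175·89.7^0.57·exp(0.008·69+0.085·27.5) = 4.083
  r_corr = 0.2147 + 4.083 = 4.298 μm/a
Convert to mass loss: 4.298 μm/a × 7.14 g/cm³ = 30.69 g·m⁻²·a⁻¹

r_corr = 30.7 g·m⁻²·a⁻¹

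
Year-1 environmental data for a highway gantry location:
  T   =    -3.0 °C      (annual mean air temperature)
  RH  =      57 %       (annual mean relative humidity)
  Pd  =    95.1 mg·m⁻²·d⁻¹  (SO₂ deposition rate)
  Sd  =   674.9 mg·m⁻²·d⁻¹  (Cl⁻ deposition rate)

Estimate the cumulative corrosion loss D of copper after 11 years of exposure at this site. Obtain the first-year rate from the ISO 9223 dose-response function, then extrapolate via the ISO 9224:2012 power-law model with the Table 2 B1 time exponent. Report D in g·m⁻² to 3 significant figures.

copper: temperature factor f = +0.126·(-13.0) = -1.6380
  Pd branch = 0.0053·Pd^0.26·e^(0.059·RH+f) = 0.09722 μm/a
  Sd branch = 0.01025·Sd^0.27·e^(0.036·RH+0.049·T) = 0.3999 μm/a
  sum: 0.09722 + 0.3999 → r_corr = 0.4971 μm/a
ISO 9224: D(t) = r_corr · t^b with b = 0.667 (copper, B1)
  D(11) = 0.4971 × 11^0.667 = 0.4971 × 4.95 = 2.461 μm
  Mass loss = 2.461 μm × 8.96 g/cm³ = 22.05 g·m⁻²

D(11) = 22.0 g·m⁻²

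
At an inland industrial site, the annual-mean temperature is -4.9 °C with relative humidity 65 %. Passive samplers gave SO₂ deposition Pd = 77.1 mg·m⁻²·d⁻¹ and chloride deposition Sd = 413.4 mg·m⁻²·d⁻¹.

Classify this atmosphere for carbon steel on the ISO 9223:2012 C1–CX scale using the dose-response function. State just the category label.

C3

carbon steel: f(T) = +0.150·(T−10) [T≤10 °C] = -2.2350
  SO₂ term: 1.77·77.1^0.52·exp(0.02·65-2.2350) = 6.655
  Sd branch = 0.102·Sd^0.62·e^(0.033·RH+0.04·T) = 30 μm/a
  r_corr = 6.655 + 30 = 36.66 μm/a
36.7 μm/a falls in (25, 50] for carbon steel → category C3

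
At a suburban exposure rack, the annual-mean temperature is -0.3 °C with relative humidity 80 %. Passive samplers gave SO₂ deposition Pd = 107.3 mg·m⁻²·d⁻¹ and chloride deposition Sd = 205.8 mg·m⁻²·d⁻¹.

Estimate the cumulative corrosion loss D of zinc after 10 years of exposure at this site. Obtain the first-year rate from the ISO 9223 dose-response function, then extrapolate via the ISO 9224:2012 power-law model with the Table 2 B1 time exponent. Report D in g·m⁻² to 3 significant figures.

D(10) = 157 g·m⁻²

zinc: T≤10 °C ⇒ hinge +0.038·(-0.3−10) = -0.3914
  sulphur-dioxide contribution → 2.706 μm/a
  chloride contribution → 0.6739 μm/a
  total first-year rate 3.38 μm/a
ISO 9224: D(t) = r_corr · t^b with b = 0.813 (zinc, B1)
  D(10) = 3.38 × 10^0.813 = 3.38 × 6.501 = 21.97 μm
  Mass loss = 21.97 μm × 7.14 g/cm³ = 156.9 g·m⁻²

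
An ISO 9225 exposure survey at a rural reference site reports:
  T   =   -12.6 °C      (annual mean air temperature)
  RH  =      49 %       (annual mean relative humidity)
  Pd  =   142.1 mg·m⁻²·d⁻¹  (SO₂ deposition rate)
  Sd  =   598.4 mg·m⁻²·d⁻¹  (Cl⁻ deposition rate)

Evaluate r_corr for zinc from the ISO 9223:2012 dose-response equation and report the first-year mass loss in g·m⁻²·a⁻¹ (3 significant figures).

zinc: T≤10 °C ⇒ hinge +0.038·(-12.6−10) = -0.8588
  SO₂ term: 0.0129·142.1^0.44·exp(0.046·49-0.8588) = 0.461
  Sd branch = 0.0175·Sd^0.57·e^(0.008·RH+0.085·T) = 0.3397 μm/a
  r_corr = 0.461 + 0.3397 = 0.8006 μm/a
Convert to mass loss: 0.8006 μm/a × 7.14 g/cm³ = 5.716 g·m⁻²·a⁻¹

r_corr = 5.72 g·m⁻²·a⁻¹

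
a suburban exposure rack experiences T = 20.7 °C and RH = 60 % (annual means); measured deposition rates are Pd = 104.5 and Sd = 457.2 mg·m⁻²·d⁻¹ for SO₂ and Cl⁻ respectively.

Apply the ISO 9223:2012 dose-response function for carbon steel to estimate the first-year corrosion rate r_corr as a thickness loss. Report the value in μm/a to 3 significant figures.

carbon steel: temperature factor f = -0.054·(10.7) = -0.5778
  Pd branch = 1.77·Pd^0.52·e^(0.02·RH+f) = 36.99 μm/a
  Cl⁻ term: 0.102·457.2^0.62·exp(0.033·60+0.04·20.7) = 75.4
  r_corr = 36.99 + 75.4 = 112.4 μm/a

r_corr = 112 μm/a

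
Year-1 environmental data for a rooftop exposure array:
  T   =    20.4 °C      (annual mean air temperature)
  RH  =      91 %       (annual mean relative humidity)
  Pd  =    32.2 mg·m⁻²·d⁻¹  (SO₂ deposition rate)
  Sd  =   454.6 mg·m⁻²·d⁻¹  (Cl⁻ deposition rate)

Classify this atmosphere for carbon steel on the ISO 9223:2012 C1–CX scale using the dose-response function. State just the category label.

CX

carbon steel: f(T) = -0.054·(T−10) [T>10 °C] = -0.5616
  Pd branch = 1.77·Pd^0.52·e^(0.02·RH+f) = 37.89 μm/a
  Sd branch = 0.102·Sd^0.62·e^(0.033·RH+0.04·T) = 206.5 μm/a
  sum: 37.89 + 206.5 → r_corr = 244.4 μm/a
Category bounds: 200…700 μm/a bracket r_corr ⇒ CX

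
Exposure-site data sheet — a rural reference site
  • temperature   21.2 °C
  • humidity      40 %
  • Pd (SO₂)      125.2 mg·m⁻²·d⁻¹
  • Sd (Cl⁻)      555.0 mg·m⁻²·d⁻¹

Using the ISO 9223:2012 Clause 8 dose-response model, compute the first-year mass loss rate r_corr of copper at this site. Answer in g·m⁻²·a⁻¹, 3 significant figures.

r_corr = 6.75 g·m⁻²·a⁻¹

copper: temperature factor f = -0.080·(11.2) = -0.8960
  SO₂ term: 0.0053·125.2^0.26·exp(0.059·40-0.8960) = 0.08044
  Cl⁻ term: 0.01025·555.0^0.27·exp(0.036·40+0.049·21.2) = 0.6733
  sum: 0.08044 + 0.6733 → r_corr = 0.7537 μm/a
Convert to mass loss: 0.7537 μm/a × 8.96 g/cm³ = 6.754 g·m⁻²·a⁻¹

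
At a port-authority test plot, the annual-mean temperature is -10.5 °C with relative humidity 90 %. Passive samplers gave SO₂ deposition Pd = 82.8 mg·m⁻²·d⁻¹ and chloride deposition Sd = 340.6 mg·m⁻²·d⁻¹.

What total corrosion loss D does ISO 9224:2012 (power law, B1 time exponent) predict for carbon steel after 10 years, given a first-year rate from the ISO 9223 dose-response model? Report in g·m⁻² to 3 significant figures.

carbon steel: f(T) = +0.150·(T−10) [T≤10 °C] = -3.0750
  Pd branch = 1.77·Pd^0.52·e^(0.02·RH+f) = 4.916 μm/a
  Sd branch = 0.102·Sd^0.62·e^(0.033·RH+0.04·T) = 48.53 μm/a
  r_corr = 4.916 + 48.53 = 53.45 μm/a
Power-law: D(10) = r_corr · 10^0.523
  D(10) = 53.45 × 10^0.523 = 53.45 × 3.334 = 178.2 μm
  Mass loss = 178.2 μm × 7.85 g/cm³ = 1399 g·m⁻²

D(10) = 1.40e+03 g·m⁻²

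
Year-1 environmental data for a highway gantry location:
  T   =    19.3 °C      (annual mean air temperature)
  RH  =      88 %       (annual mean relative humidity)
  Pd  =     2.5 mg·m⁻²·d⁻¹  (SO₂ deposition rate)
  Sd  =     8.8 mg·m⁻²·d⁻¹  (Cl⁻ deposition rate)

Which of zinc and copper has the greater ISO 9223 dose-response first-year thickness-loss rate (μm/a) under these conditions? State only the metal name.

zinc: temperature factor f = -0.071·(9.3) = -0.6603
  SO₂ term: 0.0129·2.5^0.44·exp(0.046·88-0.6603) = 0.5714
  Sd branch = 0.0175·Sd^0.57·e^(0.008·RH+0.085·T) = 0.6304 μm/a
  sum: 0.5714 + 0.6304 → r_corr = 1.202 μm/a
copper: temperature factor f = -0.080·(9.3) = -0.7440
  Pd branch = 0.0053·Pd^0.26·e^(0.059·RH+f) = 0.5748 μm/a
  Sd branch = 0.01025·Sd^0.27·e^(0.036·RH+0.049·T) = 1.128 μm/a
  sum: 0.5748 + 1.128 → r_corr = 1.703 μm/a
Ordering by μm/a: copper (1.7) > zinc (1.2)

copper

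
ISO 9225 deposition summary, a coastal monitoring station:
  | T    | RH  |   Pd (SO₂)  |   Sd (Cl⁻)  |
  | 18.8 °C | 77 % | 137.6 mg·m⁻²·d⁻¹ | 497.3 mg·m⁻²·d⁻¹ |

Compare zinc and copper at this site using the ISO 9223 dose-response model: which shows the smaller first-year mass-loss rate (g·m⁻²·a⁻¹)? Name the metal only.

copper

zinc: T>10 °C ⇒ hinge -0.071·(18.8−10) = -0.6248
  Pd branch = 0.0129·Pd^0.44·e^(0.046·RH+f) = 2.082 μm/a
  Sd branch = 0.0175·Sd^0.57·e^(0.008·RH+0.085·T) = 5.516 μm/a
  r_corr = 2.082 + 5.516 = 7.598 μm/a
  mass loss = 7.598 μm/a × 7.14 g/cm³ = 54.25 g·m⁻²·a⁻¹
copper: f(T) = -0.080·(T−10) [T>10 °C] = -0.7040
  Pd branch = 0.0053·Pd^0.26·e^(0.059·RH+f) = 0.8863 μm/a
  Sd branch = 0.01025·Sd^0.27·e^(0.036·RH+0.049·T) = 2.202 μm/a
  r_corr = 0.8863 + 2.202 = 3.088 μm/a
  mass loss = 3.088 μm/a × 8.96 g/cm³ = 27.67 g·m⁻²·a⁻¹
Ordering by g·m⁻²·a⁻¹: zinc (54.3) > copper (27.7)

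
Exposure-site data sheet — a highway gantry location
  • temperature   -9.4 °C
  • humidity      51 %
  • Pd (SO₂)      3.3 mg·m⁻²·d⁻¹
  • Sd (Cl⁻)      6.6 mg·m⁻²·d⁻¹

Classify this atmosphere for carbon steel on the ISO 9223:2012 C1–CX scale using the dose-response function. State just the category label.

C2

carbon steel: f(T) = +0.150·(T−10) [T≤10 °C] = -2.9100
  SO₂ term: 1.77·3.3^0.52·exp(0.02·51-2.9100) = 0.4975
  Sd branch = 0.102·Sd^0.62·e^(0.033·RH+0.04·T) = 1.214 μm/a
  r_corr = 0.4975 + 1.214 = 1.712 μm/a
ISO 9223 Table 2 (carbon steel): 1.3 < 1.71 ≤ 25 μm/a ⇒ C2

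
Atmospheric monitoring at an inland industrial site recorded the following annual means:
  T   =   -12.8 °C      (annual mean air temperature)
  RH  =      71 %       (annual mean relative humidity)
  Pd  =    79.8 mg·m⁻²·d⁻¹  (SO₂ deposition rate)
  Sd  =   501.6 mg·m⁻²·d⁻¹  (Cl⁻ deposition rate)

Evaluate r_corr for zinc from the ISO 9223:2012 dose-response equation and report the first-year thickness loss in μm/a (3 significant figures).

r_corr = 1.34 μm/a

zinc: f(T) = +0.038·(T−10) [T≤10 °C] = -0.8664
  Pd branch = 0.0129·Pd^0.44·e^(0.046·RH+f) = 0.9763 μm/a
  Cl⁻ term: 0.0175·501.6^0.57·exp(0.008·71+0.085·-12.8) = 0.3601
  sum: 0.9763 + 0.3601 → r_corr = 1.336 μm/a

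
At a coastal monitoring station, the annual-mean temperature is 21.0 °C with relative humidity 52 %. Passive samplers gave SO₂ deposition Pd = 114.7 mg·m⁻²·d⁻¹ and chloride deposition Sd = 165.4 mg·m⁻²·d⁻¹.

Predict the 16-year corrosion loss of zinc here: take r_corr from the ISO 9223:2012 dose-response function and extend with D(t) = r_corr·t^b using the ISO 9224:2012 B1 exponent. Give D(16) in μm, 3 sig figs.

D(16) = 32.7 μm

zinc: f(T) = -0.071·(T−10) [T>10 °C] = -0.7810
  sulphur-dioxide contribution → 0.5205 μm/a
  chloride contribution → 2.907 μm/a
  total first-year rate 3.428 μm/a
ISO 9224: D(t) = r_corr · t^b with b = 0.813 (zinc, B1)
  D(16) = 3.428 × 16^0.813 = 3.428 × 9.527 = 32.66 μm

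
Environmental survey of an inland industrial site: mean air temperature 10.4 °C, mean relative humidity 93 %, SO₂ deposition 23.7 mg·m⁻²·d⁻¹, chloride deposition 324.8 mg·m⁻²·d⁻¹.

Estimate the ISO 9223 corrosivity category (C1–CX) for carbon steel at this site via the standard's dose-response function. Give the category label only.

carbon steel: f(T) = -0.054·(T−10) [T>10 °C] = -0.0216
  SO₂ term: 1.77·23.7^0.52·exp(0.02·93-0.0216) = 57.71
  Cl⁻ term: 0.102·324.8^0.62·exp(0.033·93+0.04·10.4) = 120
  r_corr = 57.71 + 120 = 177.7 μm/a
Category bounds: 80…200 μm/a bracket r_corr ⇒ C5

C5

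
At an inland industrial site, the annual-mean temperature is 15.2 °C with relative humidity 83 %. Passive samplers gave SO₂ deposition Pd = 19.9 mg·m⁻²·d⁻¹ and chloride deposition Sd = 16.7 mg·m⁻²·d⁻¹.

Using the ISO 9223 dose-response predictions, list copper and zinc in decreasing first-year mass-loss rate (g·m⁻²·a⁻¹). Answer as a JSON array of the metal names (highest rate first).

["copper", "zinc"]

copper: temperature factor f = -0.080·(5.2) = -0.4160
  SO₂ term: 0.0053·19.9^0.26·exp(0.059·83-0.4160) = 1.019
  Sd branch = 0.01025·Sd^0.27·e^(0.036·RH+0.049·T) = 0.9162 μm/a
  r_corr = 1.019 + 0.9162 = 1.935 μm/a
  mass loss = 1.935 μm/a × 8.96 g/cm³ = 17.34 g·m⁻²·a⁻¹
zinc: T>10 °C ⇒ hinge -0.071·(15.2−10) = -0.3692
  SO₂ term: 0.0129·19.9^0.44·exp(0.046·83-0.3692) = 1.513
  Sd branch = 0.0175·Sd^0.57·e^(0.008·RH+0.085·T) = 0.6158 μm/a
  r_corr = 1.513 + 0.6158 = 2.129 μm/a
  mass loss = 2.129 μm/a × 7.14 g/cm³ = 15.2 g·m⁻²·a⁻¹
Ordering by g·m⁻²·a⁻¹: copper (17.3) > zinc (15.2)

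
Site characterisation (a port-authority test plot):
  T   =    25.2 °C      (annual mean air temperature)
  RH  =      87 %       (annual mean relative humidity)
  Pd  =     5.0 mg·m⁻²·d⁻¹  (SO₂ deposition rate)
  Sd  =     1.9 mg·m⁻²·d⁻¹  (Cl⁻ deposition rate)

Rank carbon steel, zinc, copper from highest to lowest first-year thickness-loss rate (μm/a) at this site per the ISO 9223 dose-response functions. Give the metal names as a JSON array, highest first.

carbon steel: T>10 °C ⇒ hinge -0.054·(25.2−10) = -0.8208
  SO₂ term: 1.77·5.0^0.52·exp(0.02·87-0.8208) = 10.25
  Sd branch = 0.102·Sd^0.62·e^(0.033·RH+0.04·T) = 7.346 μm/a
  sum: 10.25 + 7.346 → r_corr = 17.59 μm/a
zinc: f(T) = -0.071·(T−10) [T>10 °C] = -1.0792
  SO₂ term: 0.0129·5.0^0.44·exp(0.046·87-1.0792) = 0.487
  Sd branch = 0.0175·Sd^0.57·e^(0.008·RH+0.085·T) = 0.431 μm/a
  sum: 0.487 + 0.431 → r_corr = 0.9179 μm/a
copper: f(T) = -0.080·(T−10) [T>10 °C] = -1.2160
  Pd branch = 0.0053·Pd^0.26·e^(0.059·RH+f) = 0.4047 μm/a
  Sd branch = 0.01025·Sd^0.27·e^(0.036·RH+0.049·T) = 0.9604 μm/a
  r_corr = 0.4047 + 0.9604 = 1.365 μm/a
Ordering by μm/a: carbon steel (17.6) > copper (1.37) > zinc (0.918)

["carbon steel", "copper", "zinc"]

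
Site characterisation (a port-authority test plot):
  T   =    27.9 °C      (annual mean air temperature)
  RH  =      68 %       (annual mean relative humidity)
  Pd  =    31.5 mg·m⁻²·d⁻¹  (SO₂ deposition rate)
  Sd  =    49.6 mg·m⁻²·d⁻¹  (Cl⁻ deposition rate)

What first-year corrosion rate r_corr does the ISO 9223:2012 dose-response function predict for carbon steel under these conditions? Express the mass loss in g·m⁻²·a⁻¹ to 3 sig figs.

carbon steel: T>10 °C ⇒ hinge -0.054·(27.9−10) = -0.9666
  Pd branch = 1.77·Pd^0.52·e^(0.02·RH+f) = 15.77 μm/a
  Sd branch = 0.102·Sd^0.62·e^(0.033·RH+0.04·T) = 33.04 μm/a
  r_corr = 15.77 + 33.04 = 48.81 μm/a
Convert to mass loss: 48.81 μm/a × 7.85 g/cm³ = 383.2 g·m⁻²·a⁻¹

r_corr = 383 g·m⁻²·a⁻¹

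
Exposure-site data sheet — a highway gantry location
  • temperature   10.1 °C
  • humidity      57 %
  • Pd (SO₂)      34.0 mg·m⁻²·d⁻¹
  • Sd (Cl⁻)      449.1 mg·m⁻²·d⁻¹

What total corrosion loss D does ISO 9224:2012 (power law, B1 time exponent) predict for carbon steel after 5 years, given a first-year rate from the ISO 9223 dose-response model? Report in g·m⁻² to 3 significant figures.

D(5) = 1.43e+03 g·m⁻²

carbon steel: f(T) = -0.054·(T−10) [T>10 °C] = -0.0054
  Pd branch = 1.77·Pd^0.52·e^(0.02·RH+f) = 34.44 μm/a
  Cl⁻ term: 0.102·449.1^0.62·exp(0.033·57+0.04·10.1) = 44.2
  r_corr = 34.44 + 44.2 = 78.64 μm/a
ISO 9224: D(t) = r_corr · t^b with b = 0.523 (carbon steel, B1)
  D(5) = 78.64 × 5^0.523 = 78.64 × 2.32 = 182.5 μm
  Mass loss = 182.5 μm × 7.85 g/cm³ = 1432 g·m⁻²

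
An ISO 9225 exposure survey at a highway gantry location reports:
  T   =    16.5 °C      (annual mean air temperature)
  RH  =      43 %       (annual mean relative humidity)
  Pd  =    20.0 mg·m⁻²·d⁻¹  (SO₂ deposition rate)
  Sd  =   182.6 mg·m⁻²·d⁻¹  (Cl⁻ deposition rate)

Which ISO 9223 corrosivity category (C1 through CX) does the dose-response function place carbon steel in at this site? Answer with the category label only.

C3

carbon steel: T>10 °C ⇒ hinge -0.054·(16.5−10) = -0.3510
  Pd branch = 1.77·Pd^0.52·e^(0.02·RH+f) = 13.98 μm/a
  Cl⁻ term: 0.102·182.6^0.62·exp(0.033·43+0.04·16.5) = 20.59
  r_corr = 13.98 + 20.59 = 34.57 μm/a
ISO 9223 Table 2 (carbon steel): 25 < 34.6 ≤ 50 μm/a ⇒ C3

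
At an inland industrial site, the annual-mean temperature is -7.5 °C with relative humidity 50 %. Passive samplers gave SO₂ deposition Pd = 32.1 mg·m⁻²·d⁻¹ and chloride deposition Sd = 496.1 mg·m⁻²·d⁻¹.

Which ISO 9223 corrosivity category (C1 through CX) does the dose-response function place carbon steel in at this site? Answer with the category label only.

carbon steel: T≤10 °C ⇒ hinge +0.150·(-7.5−10) = -2.6250
  Pd branch = 1.77·Pd^0.52·e^(0.02·RH+f) = 2.117 μm/a
  Sd branch = 0.102·Sd^0.62·e^(0.033·RH+0.04·T) = 18.46 μm/a
  r_corr = 2.117 + 18.46 = 20.57 μm/a
Category bounds: 1.3…25 μm/a bracket r_corr ⇒ C2

C2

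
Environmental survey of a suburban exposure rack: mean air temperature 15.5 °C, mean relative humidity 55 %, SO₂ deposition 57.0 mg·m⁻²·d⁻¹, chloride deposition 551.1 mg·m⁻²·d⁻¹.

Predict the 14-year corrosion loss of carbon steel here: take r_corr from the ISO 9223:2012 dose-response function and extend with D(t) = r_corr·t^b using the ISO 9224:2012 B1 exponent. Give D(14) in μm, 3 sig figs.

carbon steel: T>10 °C ⇒ hinge -0.054·(15.5−10) = -0.2970
  Pd branch = 1.77·Pd^0.52·e^(0.02·RH+f) = 32.34 μm/a
  Sd branch = 0.102·Sd^0.62·e^(0.033·RH+0.04·T) = 58.3 μm/a
  r_corr = 32.34 + 58.3 = 90.64 μm/a
ISO 9224: D(t) = r_corr · t^b with b = 0.523 (carbon steel, B1)
  D(14) = 90.64 × 14^0.523 = 90.64 × 3.976 = 360.4 μm

D(14) = 360 μm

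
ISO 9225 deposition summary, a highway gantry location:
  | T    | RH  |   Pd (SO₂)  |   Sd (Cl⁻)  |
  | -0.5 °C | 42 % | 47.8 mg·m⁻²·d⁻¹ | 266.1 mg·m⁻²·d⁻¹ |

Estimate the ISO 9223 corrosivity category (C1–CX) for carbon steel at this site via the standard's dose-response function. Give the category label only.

carbon steel: temperature factor f = +0.150·(-10.5) = -1.5750
  Pd branch = 1.77·Pd^0.52·e^(0.02·RH+f) = 6.34 μm/a
  Sd branch = 0.102·Sd^0.62·e^(0.033·RH+0.04·T) = 12.75 μm/a
  r_corr = 6.34 + 12.75 = 19.09 μm/a
Category bounds: 1.3…25 μm/a bracket r_corr ⇒ C2

C2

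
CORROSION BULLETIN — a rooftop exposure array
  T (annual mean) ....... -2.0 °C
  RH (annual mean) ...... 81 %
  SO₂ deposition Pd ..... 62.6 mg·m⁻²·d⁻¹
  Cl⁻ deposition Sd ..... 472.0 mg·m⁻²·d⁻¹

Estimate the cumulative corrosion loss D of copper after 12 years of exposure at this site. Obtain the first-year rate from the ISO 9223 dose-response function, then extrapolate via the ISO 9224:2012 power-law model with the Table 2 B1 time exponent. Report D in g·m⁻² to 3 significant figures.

D(12) = 61.7 g·m⁻²

copper: temperature factor f = +0.126·(-12.0) = -1.5120
  SO₂ term: 0.0053·62.6^0.26·exp(0.059·81-1.5120) = 0.4076
  Sd branch = 0.01025·Sd^0.27·e^(0.036·RH+0.049·T) = 0.9048 μm/a
  sum: 0.4076 + 0.9048 → r_corr = 1.312 μm/a
Long-term exponent b (ISO 9224 Table 2, B1) = 0.667
  D(12) = 1.312 × 12^0.667 = 1.312 × 5.246 = 6.884 μm
  Mass loss = 6.884 μm × 8.96 g/cm³ = 61.68 g·m⁻²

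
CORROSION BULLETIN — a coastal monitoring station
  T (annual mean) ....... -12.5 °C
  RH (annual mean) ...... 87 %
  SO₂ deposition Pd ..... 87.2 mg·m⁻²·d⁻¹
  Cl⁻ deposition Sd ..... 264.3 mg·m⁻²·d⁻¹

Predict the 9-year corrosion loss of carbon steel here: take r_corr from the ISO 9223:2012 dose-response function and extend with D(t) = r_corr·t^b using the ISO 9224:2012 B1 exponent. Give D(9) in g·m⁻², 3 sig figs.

carbon steel: temperature factor f = +0.150·(-22.5) = -3.3750
  Pd branch = 1.77·Pd^0.52·e^(0.02·RH+f) = 3.523 μm/a
  Sd branch = 0.102·Sd^0.62·e^(0.033·RH+0.04·T) = 34.67 μm/a
  r_corr = 3.523 + 34.67 = 38.2 μm/a
Power-law: D(9) = r_corr · 9^0.523
  D(9) = 38.2 × 9^0.523 = 38.2 × 3.156 = 120.5 μm
  Mass loss = 120.5 μm × 7.85 g/cm³ = 946.2 g·m⁻²

D(9) = 946 g·m⁻²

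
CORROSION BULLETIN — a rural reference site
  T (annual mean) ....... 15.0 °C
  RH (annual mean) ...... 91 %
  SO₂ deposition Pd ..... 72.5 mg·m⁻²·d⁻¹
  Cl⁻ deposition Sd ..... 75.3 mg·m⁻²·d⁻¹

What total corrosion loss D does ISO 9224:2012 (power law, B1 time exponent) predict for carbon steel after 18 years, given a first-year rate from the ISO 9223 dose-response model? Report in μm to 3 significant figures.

D(18) = 598 μm

carbon steel: f(T) = -0.054·(T−10) [T>10 °C] = -0.2700
  SO₂ term: 1.77·72.5^0.52·exp(0.02·91-0.2700) = 77.36
  Cl⁻ term: 0.102·75.3^0.62·exp(0.033·91+0.04·15.0) = 54.57
  r_corr = 77.36 + 54.57 = 131.9 μm/a
ISO 9224: D(t) = r_corr · t^b with b = 0.523 (carbon steel, B1)
  D(18) = 131.9 × 18^0.523 = 131.9 × 4.534 = 598.2 μm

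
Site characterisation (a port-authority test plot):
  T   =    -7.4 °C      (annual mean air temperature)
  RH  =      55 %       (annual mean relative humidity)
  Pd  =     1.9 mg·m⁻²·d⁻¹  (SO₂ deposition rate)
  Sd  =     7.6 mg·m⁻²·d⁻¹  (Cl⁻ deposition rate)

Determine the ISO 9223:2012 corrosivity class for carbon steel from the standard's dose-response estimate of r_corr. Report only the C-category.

C2

carbon steel: temperature factor f = +0.150·(-17.4) = -2.6100
  sulphur-dioxide contribution → 0.5459 μm/a
  chloride contribution → 1.638 μm/a
  total first-year rate 2.184 μm/a
ISO 9223 Table 2 (carbon steel): 1.3 < 2.18 ≤ 25 μm/a ⇒ C2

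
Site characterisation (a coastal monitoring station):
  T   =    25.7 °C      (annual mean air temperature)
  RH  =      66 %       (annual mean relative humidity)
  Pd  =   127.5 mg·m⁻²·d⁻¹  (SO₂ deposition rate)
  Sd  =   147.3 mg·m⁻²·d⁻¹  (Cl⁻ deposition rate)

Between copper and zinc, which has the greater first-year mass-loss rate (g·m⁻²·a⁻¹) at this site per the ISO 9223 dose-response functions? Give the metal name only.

copper: f(T) = -0.080·(T−10) [T>10 °C] = -1.2560
  Pd branch = 0.0053·Pd^0.26·e^(0.059·RH+f) = 0.2614 μm/a
  Sd branch = 0.01025·Sd^0.27·e^(0.036·RH+0.049·T) = 1.496 μm/a
  r_corr = 0.2614 + 1.496 = 1.757 μm/a
  mass loss = 1.757 μm/a × 8.96 g/cm³ = 15.75 g·m⁻²·a⁻¹
zinc: temperature factor f = -0.071·(15.7) = -1.1147
  SO₂ term: 0.0129·127.5^0.44·exp(0.046·66-1.1147) = 0.7437
  Cl⁻ term: 0.0175·147.3^0.57·exp(0.008·66+0.085·25.7) = 4.539
  r_corr = 0.7437 + 4.539 = 5.283 μm/a
  mass loss = 5.283 μm/a × 7.14 g/cm³ = 37.72 g·m⁻²·a⁻¹
Ordering by g·m⁻²·a⁻¹: zinc (37.7) > copper (15.7)

zinc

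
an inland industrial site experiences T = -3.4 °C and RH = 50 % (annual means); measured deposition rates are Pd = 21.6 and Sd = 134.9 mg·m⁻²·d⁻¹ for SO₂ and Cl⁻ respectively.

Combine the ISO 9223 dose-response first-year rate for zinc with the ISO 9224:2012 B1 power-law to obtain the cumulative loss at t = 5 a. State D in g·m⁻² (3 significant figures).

D(5) = 16.4 g·m⁻²

zinc: T≤10 °C ⇒ hinge +0.038·(-3.4−10) = -0.5092
  SO₂ term: 0.0129·21.6^0.44·exp(0.046·50-0.5092) = 0.2989
  Cl⁻ term: 0.0175·134.9^0.57·exp(0.008·50+0.085·-3.4) = 0.3201
  r_corr = 0.2989 + 0.3201 = 0.619 μm/a
Long-term exponent b (ISO 9224 Table 2, B1) = 0.813
  D(5) = 0.619 × 5^0.813 = 0.619 × 3.701 = 2.291 μm
  Mass loss = 2.291 μm × 7.14 g/cm³ = 16.36 g·m⁻²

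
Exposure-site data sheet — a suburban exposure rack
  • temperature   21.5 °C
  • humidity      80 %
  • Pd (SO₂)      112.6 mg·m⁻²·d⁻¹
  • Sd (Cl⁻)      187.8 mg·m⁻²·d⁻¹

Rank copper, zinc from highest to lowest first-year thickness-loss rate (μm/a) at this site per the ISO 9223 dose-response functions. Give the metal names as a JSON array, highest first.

copper: T>10 °C ⇒ hinge -0.080·(21.5−10) = -0.9200
  SO₂ term: 0.0053·112.6^0.26·exp(0.059·80-0.9200) = 0.8091
  Sd branch = 0.01025·Sd^0.27·e^(0.036·RH+0.049·T) = 2.152 μm/a
  sum: 0.8091 + 2.152 → r_corr = 2.961 μm/a
zinc: temperature factor f = -0.071·(11.5) = -0.8165
  Pd branch = 0.0129·Pd^0.44·e^(0.046·RH+f) = 1.807 μm/a
  Sd branch = 0.0175·Sd^0.57·e^(0.008·RH+0.085·T) = 4.08 μm/a
  r_corr = 1.807 + 4.08 = 5.887 μm/a
Ordering by μm/a: zinc (5.89) > copper (2.96)

["zinc", "copper"]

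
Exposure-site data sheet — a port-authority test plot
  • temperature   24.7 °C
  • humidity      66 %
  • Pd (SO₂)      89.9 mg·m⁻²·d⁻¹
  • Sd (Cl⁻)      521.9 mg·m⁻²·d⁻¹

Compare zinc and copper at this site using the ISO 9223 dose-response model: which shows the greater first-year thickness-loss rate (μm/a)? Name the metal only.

zinc

zinc: f(T) = -0.071·(T−10) [T>10 °C] = -1.0437
  Pd branch = 0.0129·Pd^0.44·e^(0.046·RH+f) = 0.6847 μm/a
  Sd branch = 0.0175·Sd^0.57·e^(0.008·RH+0.085·T) = 8.574 μm/a
  r_corr = 0.6847 + 8.574 = 9.258 μm/a
copper: f(T) = -0.080·(T−10) [T>10 °C] = -1.1760
  Pd branch = 0.0053·Pd^0.26·e^(0.059·RH+f) = 0.2586 μm/a
  Cl⁻ term: 0.01025·521.9^0.27·exp(0.036·66+0.049·24.7) = 2.004
  sum: 0.2586 + 2.004 → r_corr = 2.263 μm/a
Ordering by μm/a: zinc (9.26) > copper (2.26)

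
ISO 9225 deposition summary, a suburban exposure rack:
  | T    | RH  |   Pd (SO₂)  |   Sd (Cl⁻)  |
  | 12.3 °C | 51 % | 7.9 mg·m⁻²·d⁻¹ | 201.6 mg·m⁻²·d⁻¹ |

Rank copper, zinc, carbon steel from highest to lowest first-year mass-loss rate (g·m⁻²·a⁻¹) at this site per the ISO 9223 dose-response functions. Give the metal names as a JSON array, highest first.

copper: temperature factor f = -0.080·(2.3) = -0.1840
  SO₂ term: 0.0053·7.9^0.26·exp(0.059·51-0.1840) = 0.1529
  Cl⁻ term: 0.01025·201.6^0.27·exp(0.036·51+0.049·12.3) = 0.4921
  sum: 0.1529 + 0.4921 → r_corr = 0.645 μm/a
  mass loss = 0.645 μm/a × 8.96 g/cm³ = 5.78 g·m⁻²·a⁻¹
zinc: temperature factor f = -0.071·(2.3) = -0.1633
  SO₂ term: 0.0129·7.9^0.44·exp(0.046·51-0.1633) = 0.2841
  Cl⁻ term: 0.0175·201.6^0.57·exp(0.008·51+0.085·12.3) = 1.541
  r_corr = 0.2841 + 1.541 = 1.825 μm/a
  mass loss = 1.825 μm/a × 7.14 g/cm³ = 13.03 g·m⁻²·a⁻¹
carbon steel: f(T) = -0.054·(T−10) [T>10 °C] = -0.1242
  SO₂ term: 1.77·7.9^0.52·exp(0.02·51-0.1242) = 12.7
  Sd branch = 0.102·Sd^0.62·e^(0.033·RH+0.04·T) = 24.1 μm/a
  sum: 12.7 + 24.1 → r_corr = 36.8 μm/a
  mass loss = 36.8 μm/a × 7.85 g/cm³ = 288.9 g·m⁻²·a⁻¹
Ordering by g·m⁻²·a⁻¹: carbon steel (289) > zinc (13) > copper (5.78)

["carbon steel", "zinc", "copper"]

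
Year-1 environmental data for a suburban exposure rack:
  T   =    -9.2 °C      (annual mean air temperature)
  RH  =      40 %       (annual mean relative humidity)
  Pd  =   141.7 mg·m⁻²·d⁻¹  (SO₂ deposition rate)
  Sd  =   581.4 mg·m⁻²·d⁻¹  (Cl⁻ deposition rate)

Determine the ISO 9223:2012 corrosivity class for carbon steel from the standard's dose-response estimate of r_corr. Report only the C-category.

carbon steel: temperature factor f = +0.150·(-19.2) = -2.8800
  SO₂ term: 1.77·141.7^0.52·exp(0.02·40-2.8800) = 2.906
  Cl⁻ term: 0.102·581.4^0.62·exp(0.033·40+0.04·-9.2) = 13.68
  sum: 2.906 + 13.68 → r_corr = 16.58 μm/a
ISO 9223 Table 2 (carbon steel): 1.3 < 16.6 ≤ 25 μm/a ⇒ C2

C2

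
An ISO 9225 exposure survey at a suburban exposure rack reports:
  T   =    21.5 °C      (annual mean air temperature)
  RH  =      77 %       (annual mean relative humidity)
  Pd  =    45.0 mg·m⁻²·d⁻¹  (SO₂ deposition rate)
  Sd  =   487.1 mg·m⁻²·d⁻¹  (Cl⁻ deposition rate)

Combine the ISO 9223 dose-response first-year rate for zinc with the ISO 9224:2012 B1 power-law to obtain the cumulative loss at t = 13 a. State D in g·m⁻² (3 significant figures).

zinc: temperature factor f = -0.071·(11.5) = -0.8165
  Pd branch = 0.0129·Pd^0.44·e^(0.046·RH+f) = 1.051 μm/a
  Sd branch = 0.0175·Sd^0.57·e^(0.008·RH+0.085·T) = 6.858 μm/a
  r_corr = 1.051 + 6.858 = 7.909 μm/a
Power-law: D(13) = r_corr · 13^0.813
  D(13) = 7.909 × 13^0.813 = 7.909 × 8.047 = 63.64 μm
  Mass loss = 63.64 μm × 7.14 g/cm³ = 454.4 g·m⁻²

D(13) = 454 g·m⁻²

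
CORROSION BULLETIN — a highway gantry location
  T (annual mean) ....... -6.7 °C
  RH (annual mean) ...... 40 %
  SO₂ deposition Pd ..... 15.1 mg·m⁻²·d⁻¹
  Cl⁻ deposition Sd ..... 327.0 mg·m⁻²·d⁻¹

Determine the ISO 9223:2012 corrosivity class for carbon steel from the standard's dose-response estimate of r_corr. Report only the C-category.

C2

carbon steel: temperature factor f = +0.150·(-16.7) = -2.5050
  Pd branch = 1.77·Pd^0.52·e^(0.02·RH+f) = 1.32 μm/a
  Sd branch = 0.102·Sd^0.62·e^(0.033·RH+0.04·T) = 10.58 μm/a
  r_corr = 1.32 + 10.58 = 11.9 μm/a
11.9 μm/a falls in (1.3, 25] for carbon steel → category C2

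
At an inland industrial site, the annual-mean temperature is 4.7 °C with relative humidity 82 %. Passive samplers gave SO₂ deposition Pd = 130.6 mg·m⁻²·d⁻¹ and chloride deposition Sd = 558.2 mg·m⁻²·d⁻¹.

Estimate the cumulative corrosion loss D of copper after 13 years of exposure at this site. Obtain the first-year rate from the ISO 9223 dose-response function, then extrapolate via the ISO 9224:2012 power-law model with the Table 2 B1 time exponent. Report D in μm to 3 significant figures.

D(13) = 14.3 μm

copper: T≤10 °C ⇒ hinge +0.126·(4.7−10) = -0.6678
  sulphur-dioxide contribution → 1.218 μm/a
  chloride contribution → 1.363 μm/a
  total first-year rate 2.58 μm/a
ISO 9224: D(t) = r_corr · t^b with b = 0.667 (copper, B1)
  D(13) = 2.58 × 13^0.667 = 2.58 × 5.534 = 14.28 μm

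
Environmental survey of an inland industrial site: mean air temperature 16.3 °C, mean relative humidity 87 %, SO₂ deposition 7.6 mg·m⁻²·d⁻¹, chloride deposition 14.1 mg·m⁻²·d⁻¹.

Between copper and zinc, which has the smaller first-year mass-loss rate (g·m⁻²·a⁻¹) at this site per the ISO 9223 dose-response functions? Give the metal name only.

copper: T>10 °C ⇒ hinge -0.080·(16.3−10) = -0.5040
  sulphur-dioxide contribution → 0.9197 μm/a
  chloride contribution → 1.067 μm/a
  ⇒ r_corr(copper) = 1.987 μm/a
  mass loss = 1.987 μm/a × 8.96 g/cm³ = 17.8 g·m⁻²·a⁻¹
zinc: temperature factor f = -0.071·(6.3) = -0.4473
  sulphur-dioxide contribution → 1.101 μm/a
  chloride contribution → 0.634 μm/a
  ⇒ r_corr(zinc) = 1.735 μm/a
  mass loss = 1.735 μm/a × 7.14 g/cm³ = 12.39 g·m⁻²·a⁻¹
Ordering by g·m⁻²·a⁻¹: copper (17.8) > zinc (12.4)

zinc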